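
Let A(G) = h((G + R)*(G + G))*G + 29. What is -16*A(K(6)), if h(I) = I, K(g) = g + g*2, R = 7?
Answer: -259664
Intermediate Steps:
K(g) = 3*g (K(g) = g + 2*g = 3*g)
A(G) = 29 + 2*G²*(7 + G) (A(G) = ((G + 7)*(G + G))*G + 29 = ((7 + G)*(2*G))*G + 29 = (2*G*(7 + G))*G + 29 = 2*G²*(7 + G) + 29 = 29 + 2*G²*(7 + G))
-16*A(K(6)) = -16*(29 + 2*(3*6)²*(7 + 3*6)) = -16*(29 + 2*18²*(7 + 18)) = -16*(29 + 2*324*25) = -16*(29 + 16200) = -16*16229 = -259664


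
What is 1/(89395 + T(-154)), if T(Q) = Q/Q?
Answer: 1/89396 ≈ 1.1186e-5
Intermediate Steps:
T(Q) = 1
1/(89395 + T(-154)) = 1/(89395 + 1) = 1/89396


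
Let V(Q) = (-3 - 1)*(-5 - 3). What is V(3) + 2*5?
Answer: 42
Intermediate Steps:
V(Q) = 32 (V(Q) = -4*(-8) = 32)
V(3) + 2*5 = 32 + 2*5 = 32 + 10 = 42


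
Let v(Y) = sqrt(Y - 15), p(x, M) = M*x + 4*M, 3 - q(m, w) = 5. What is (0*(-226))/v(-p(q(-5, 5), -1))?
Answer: 0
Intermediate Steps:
q(m, w) = -2 (q(m, w) = 3 - 1*5 = 3 - 5 = -2)
p(x, M) = 4*M + M*x
v(Y) = sqrt(-15 + Y)
(0*(-226))/v(-p(q(-5, 5), -1)) = (0*(-226))/(sqrt(-15 - (-1)*(4 - 2))) = 0/(sqrt(-15 - (-1)*2)) = 0/(sqrt(-15 - 1*(-2))) = 0/(sqrt(-15 + 2)) = 0/(sqrt(-13)) = 0/((I*sqrt(13))) = 0*(-I*sqrt(13)/13) = 0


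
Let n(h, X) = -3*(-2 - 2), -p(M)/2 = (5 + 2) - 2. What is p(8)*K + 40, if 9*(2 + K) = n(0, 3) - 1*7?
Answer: 490/9 ≈ 54.444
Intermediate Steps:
p(M) = -10 (p(M) = -2*((5 + 2) - 2) = -2*(7 - 2) = -2*5 = -10)
n(h, X) = 12 (n(h, X) = -3*(-4) = 12)
K = -13/9 (K = -2 + (12 - 1*7)/9 = -2 + (12 - 7)/9 = -2 + (⅑)*5 = -2 + 5/9 = -13/9 ≈ -1.4444)
p(8)*K + 40 = -10*(-13/9) + 40 = 130/9 + 40 = 490/9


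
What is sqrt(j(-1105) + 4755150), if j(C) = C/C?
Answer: sqrt(4755151) ≈ 2180.6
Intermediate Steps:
j(C) = 1
sqrt(j(-1105) + 4755150) = sqrt(1 + 4755150) = sqrt(4755151)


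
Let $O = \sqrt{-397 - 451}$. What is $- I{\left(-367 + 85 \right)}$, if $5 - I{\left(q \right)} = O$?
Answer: $-5 + 4 i \sqrt{53} \approx -5.0 + 29.12 i$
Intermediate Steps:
$O = 4 i \sqrt{53}$ ($O = \sqrt{-848} = 4 i \sqrt{53} \approx 29.12 i$)
$I{\left(q \right)} = 5 - 4 i \sqrt{53}$
$- I{\left(-367 + 85 \right)} = - (5 - 4 i \sqrt{53}) = -5 + 4 i \sqrt{53}$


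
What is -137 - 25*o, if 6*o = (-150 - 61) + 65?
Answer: 1414/3 ≈ 471.33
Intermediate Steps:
o = -73/3 (o = ((-150 - 61) + 65)/6 = (-211 + 65)/6 = (⅙)*(-146) = -73/3 ≈ -24.333)
-137 - 25*o = -137 - 25*(-73/3) = -137 + 1825/3 = 1414/3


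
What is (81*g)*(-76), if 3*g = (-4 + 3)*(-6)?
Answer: -12312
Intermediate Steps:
g = 2 (g = ((-4 + 3)*(-6))/3 = (-1*(-6))/3 = (1/3)*6 = 2)
(81*g)*(-76) = (81*2)*(-76) = 162*(-76) = -12312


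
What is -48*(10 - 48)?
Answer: 1824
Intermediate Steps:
-48*(10 - 48) = -48*(-38) = 1824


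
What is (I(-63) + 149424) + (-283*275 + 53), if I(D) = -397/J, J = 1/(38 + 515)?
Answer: -147889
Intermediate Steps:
J = 1/553 ≈ 0.0018083
I(D) = -219541 (I(D) = -397/1/553 = -397*553 = -219541)
(I(-63) + 149424) + (-283*275 + 53) = (-219541 + 149424) + (-283*275 + 53) = -70117 + (-77825 + 53) = -70117 - 77772 = -147889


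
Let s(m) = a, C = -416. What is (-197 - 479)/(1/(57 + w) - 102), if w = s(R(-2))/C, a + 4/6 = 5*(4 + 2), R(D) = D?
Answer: 3001778/452853 ≈ 6.6286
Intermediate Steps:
a = 88/3 (a = -⅔ + 5*(4 + 2) = -⅔ + 5*6 = -⅔ + 30 = 88/3 ≈ 29.333)
s(m) = 88/3
w = -11/156 (w = (88/3)/(-416) = (88/3)*(-1/416) = -11/156 ≈ -0.070513)
(-197 - 479)/(1/(57 + w) - 102) = (-197 - 479)/(1/(57 - 11/156) - 102) = -676/(1/(8881/156) - 102) = -676/(156/8881 - 102) = -676/(-905706/8881) = -676*(-8881/905706) = 3001778/452853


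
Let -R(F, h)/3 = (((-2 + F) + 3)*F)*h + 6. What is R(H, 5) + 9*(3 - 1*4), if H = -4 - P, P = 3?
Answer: -657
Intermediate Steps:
H = -7 (H = -4 - 1*3 = -4 - 3 = -7)
R(F, h) = -18 - 3*F*h*(1 + F) (R(F, h) = -3*((((-2 + F) + 3)*F)*h + 6) = -3*(((1 + F)*F)*h + 6) = -3*((F*(1 + F))*h + 6) = -3*(F*h*(1 + F) + 6) = -3*(6 + F*h*(1 + F)) = -18 - 3*F*h*(1 + F))
R(H, 5) + 9*(3 - 1*4) = (-18 - 3*(-7)*5 - 3*5*(-7)²) + 9*(3 - 1*4) = (-18 + 105 - 3*5*49) + 9*(3 - 4) = (-18 + 105 - 735) + 9*(-1) = -648 - 9 = -657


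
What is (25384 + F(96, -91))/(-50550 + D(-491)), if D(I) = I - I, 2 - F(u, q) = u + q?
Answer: -25381/50550 ≈ -0.50210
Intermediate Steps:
F(u, q) = 2 - q - u (F(u, q) = 2 - (u + q) = 2 - (q + u) = 2 + (-q - u) = 2 - q - u)
D(I) = 0
(25384 + F(96, -91))/(-50550 + D(-491)) = (25384 + (2 - 1*(-91) - 1*96))/(-50550 + 0) = (25384 + (2 + 91 - 96))/(-50550) = (25384 - 3)*(-1/50550) = 25381*(-1/50550) = -25381/50550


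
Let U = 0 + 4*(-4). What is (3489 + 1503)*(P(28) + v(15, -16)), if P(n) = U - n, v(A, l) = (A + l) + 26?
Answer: -94848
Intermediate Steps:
U = -16 (U = 0 - 16 = -16)
v(A, l) = 26 + A + l
P(n) = -16 - n
(3489 + 1503)*(P(28) + v(15, -16)) = (3489 + 1503)*((-16 - 1*28) + (26 + 15 - 16)) = 4992*((-16 - 28) + 25) = 4992*(-44 + 25) = 4992*(-19) = -94848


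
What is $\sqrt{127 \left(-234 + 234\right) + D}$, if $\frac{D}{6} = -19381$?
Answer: $i \sqrt{116286} \approx 341.01 i$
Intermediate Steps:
$D = -116286$ ($D = 6 \left(-19381\right) = -116286$)
$\sqrt{127 \left(-234 + 234\right) + D} = \sqrt{127 \left(-234 + 234\right) - 116286} = \sqrt{127 \cdot 0 - 116286} = \sqrt{0 - 116286} = \sqrt{-116286} = i \sqrt{116286}$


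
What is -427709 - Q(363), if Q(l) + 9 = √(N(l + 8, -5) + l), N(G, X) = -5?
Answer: -427700 - √358 ≈ -4.2772e+5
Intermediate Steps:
Q(l) = -9 + √(-5 + l)
-427709 - Q(363) = -427709 - (-9 + √(-5 + 363)) = -427709 - (-9 + √358) = -427709 + (9 - √358) = -427700 - √358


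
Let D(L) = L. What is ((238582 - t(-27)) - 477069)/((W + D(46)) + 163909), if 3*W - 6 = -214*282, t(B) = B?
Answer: -238460/143841 ≈ -1.6578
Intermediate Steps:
W = -20114 (W = 2 + (-214*282)/3 = 2 + (1/3)*(-60348) = 2 - 20116 = -20114)
((238582 - t(-27)) - 477069)/((W + D(46)) + 163909) = ((238582 - 1*(-27)) - 477069)/((-20114 + 46) + 163909) = ((238582 + 27) - 477069)/(-20068 + 163909) = (238609 - 477069)/143841 = -238460*1/143841 = -238460/143841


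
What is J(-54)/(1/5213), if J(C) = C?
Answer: -281502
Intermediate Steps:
J(-54)/(1/5213) = -54/(1/5213) = -54/1/5213 = -54*5213 = -281502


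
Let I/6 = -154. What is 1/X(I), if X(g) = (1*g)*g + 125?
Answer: 1/853901 ≈ 1.1711e-6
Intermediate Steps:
I = -924 (I = 6*(-154) = -924)
X(g) = 125 + g**2 (X(g) = g*g + 125 = g**2 + 125 = 125 + g**2)
1/X(I) = 1/(125 + (-924)**2) = 1/(125 + 853776) = 1/853901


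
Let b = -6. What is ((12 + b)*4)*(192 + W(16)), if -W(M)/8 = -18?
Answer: 8064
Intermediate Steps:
W(M) = 144 (W(M) = -8*(-18) = 144)
((12 + b)*4)*(192 + W(16)) = ((12 - 6)*4)*(192 + 144) = (6*4)*336 = 24*336 = 8064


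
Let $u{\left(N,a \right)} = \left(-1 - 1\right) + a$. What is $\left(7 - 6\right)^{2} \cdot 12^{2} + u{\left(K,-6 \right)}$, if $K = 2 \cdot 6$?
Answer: $136$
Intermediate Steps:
$K = 12$
$u{\left(N,a \right)} = -2 + a$
$\left(7 - 6\right)^{2} \cdot 12^{2} + u{\left(K,-6 \right)} = \left(7 - 6\right)^{2} \cdot 12^{2} - 8 = 1^{2} \cdot 144 - 8 = 1 \cdot 144 - 8 = 144 - 8 = 136$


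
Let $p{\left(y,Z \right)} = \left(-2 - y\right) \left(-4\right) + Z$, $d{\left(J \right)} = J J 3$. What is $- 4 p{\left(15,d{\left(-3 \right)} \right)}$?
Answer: $-380$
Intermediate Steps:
$d{\left(J \right)} = 3 J^{2}$ ($d{\left(J \right)} = J^{2} \cdot 3 = 3 J^{2}$)
$p{\left(y,Z \right)} = 8 + Z + 4 y$ ($p{\left(y,Z \right)} = \left(8 + 4 y\right) + Z = 8 + Z + 4 y$)
$- 4 p{\left(15,d{\left(-3 \right)} \right)} = - 4 \left(8 + 3 \left(-3\right)^{2} + 4 \cdot 15\right) = - 4 \left(8 + 3 \cdot 9 + 60\right) = - 4 \left(8 + 27 + 60\right) = \left(-4\right) 95 = -380$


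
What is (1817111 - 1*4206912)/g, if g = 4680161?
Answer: -2389801/4680161 ≈ -0.51062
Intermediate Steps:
(1817111 - 1*4206912)/g = (1817111 - 1*4206912)/4680161 = (1817111 - 4206912)*(1/4680161) = -2389801*1/4680161 = -2389801/4680161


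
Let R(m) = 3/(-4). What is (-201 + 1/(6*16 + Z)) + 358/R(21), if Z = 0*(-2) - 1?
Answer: -193322/285 ≈ -678.32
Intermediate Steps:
Z = -1 (Z = 0 - 1 = -1)
R(m) = -¾ (R(m) = 3*(-¼) = -¾)
(-201 + 1/(6*16 + Z)) + 358/R(21) = (-201 + 1/(6*16 - 1)) + 358/(-¾) = (-201 + 1/(96 - 1)) + 358*(-4/3) = (-201 + 1/95) - 1432/3 = -19094/95 - 1432/3 = -193322/285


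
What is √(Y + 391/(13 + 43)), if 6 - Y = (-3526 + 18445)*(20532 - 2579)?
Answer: I*√209987182510/28 ≈ 16366.0*I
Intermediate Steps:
Y = -267840801 (Y = 6 - (-3526 + 18445)*(20532 - 2579) = 6 - 14919*17953 = 6 - 1*267840807 = 6 - 267840807 = -267840801)
√(Y + 391/(13 + 43)) = √(-267840801 + 391/(13 + 43)) = √(-267840801 + 391/56) = √(-14999084465/56) = I*√209987182510/28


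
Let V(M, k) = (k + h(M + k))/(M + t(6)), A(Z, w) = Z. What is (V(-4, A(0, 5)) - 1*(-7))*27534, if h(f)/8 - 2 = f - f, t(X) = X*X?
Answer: 206505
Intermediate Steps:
t(X) = X²
h(f) = 16 (h(f) = 16 + 8*(f - f) = 16 + 8*0 = 16 + 0 = 16)
V(M, k) = (16 + k)/(36 + M) (V(M, k) = (k + 16)/(M + 6²) = (16 + k)/(M + 36) = (16 + k)/(36 + M))
(V(-4, A(0, 5)) - 1*(-7))*27534 = ((16 + 0)/(36 - 4) - 1*(-7))*27534 = (16/32 + 7)*27534 = ((1/32)*16 + 7)*27534 = (½ + 7)*27534 = (15/2)*27534 = 206505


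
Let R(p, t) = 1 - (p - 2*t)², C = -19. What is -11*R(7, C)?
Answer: 22264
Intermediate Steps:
-11*R(7, C) = -11*(1 - (7 - 2*(-19))²) = -11*(1 - (7 + 38)²) = -11*(1 - 1*45²) = -11*(1 - 1*2025) = -11*(1 - 2025) = -11*(-2024) = 22264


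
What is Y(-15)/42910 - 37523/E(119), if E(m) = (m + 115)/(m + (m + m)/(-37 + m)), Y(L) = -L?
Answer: -268244642741/13722618 ≈ -19548.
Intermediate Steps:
E(m) = (115 + m)/(m + 2*m/(-37 + m)) (E(m) = (115 + m)/(m + (2*m)/(-37 + m)) = (115 + m)/(m + 2*m/(-37 + m)))
Y(-15)/42910 - 37523/E(119) = -1*(-15)/42910 - 37523*119*(-35 + 119)/(-4255 + 119² + 78*119) = 15*(1/42910) - 37523*9996/(-4255 + 14161 + 9282) = 3/8582 - 37523/((1/119)*(1/84)*19188) = 3/8582 - 37523/1599/833 = 3/8582 - 37523*833/1599 = 3/8582 - 31256659/1599 = -268244642741/13722618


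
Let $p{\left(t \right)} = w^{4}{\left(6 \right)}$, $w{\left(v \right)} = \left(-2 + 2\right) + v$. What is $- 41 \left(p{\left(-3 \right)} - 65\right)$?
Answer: $-50471$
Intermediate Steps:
$w{\left(v \right)} = v$ ($w{\left(v \right)} = 0 + v = v$)
$p{\left(t \right)} = 1296$ ($p{\left(t \right)} = 6^{4} = 1296$)
$- 41 \left(p{\left(-3 \right)} - 65\right) = - 41 \left(1296 - 65\right) = \left(-41\right) 1231 = -50471$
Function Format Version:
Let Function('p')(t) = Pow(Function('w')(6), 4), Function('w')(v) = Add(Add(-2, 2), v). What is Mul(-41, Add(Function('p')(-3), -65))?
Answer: -50471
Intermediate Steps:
Function('w')(v) = v (Function('w')(v) = Add(0, v) = v)
Function('p')(t) = 1296 (Function('p')(t) = Pow(6, 4) = 1296)
Mul(-41, Add(Function('p')(-3), -65)) = Mul(-41, Add(1296, -65)) = Mul(-41, 1231) = -50471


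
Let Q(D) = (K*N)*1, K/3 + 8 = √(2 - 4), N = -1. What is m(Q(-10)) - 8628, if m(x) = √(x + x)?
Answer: -8628 + √(48 - 6*I*√2) ≈ -8621.0 - 0.61001*I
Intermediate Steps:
K = -24 + 3*I*√2 (K = -24 + 3*√(2 - 4) = -24 + 3*√(-2) = -24 + 3*(I*√2) = -24 + 3*I*√2 ≈ -24.0 + 4.2426*I)
Q(D) = 24 - 3*I*√2 (Q(D) = ((-24 + 3*I*√2)*(-1))*1 = (24 - 3*I*√2)*1 = 24 - 3*I*√2)
m(x) = √2*√x (m(x) = √(2*x) = √2*√x)
m(Q(-10)) - 8628 = √2*√(24 - 3*I*√2) - 8628 = -8628 + √2*√(24 - 3*I*√2)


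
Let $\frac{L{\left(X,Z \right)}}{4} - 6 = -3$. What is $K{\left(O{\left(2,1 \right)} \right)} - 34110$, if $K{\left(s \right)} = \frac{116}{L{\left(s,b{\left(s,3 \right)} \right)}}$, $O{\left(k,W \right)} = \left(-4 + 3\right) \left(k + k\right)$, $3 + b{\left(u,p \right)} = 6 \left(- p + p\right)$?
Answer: $- \frac{102301}{3} \approx -34100.0$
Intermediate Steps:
$b{\left(u,p \right)} = -3$ ($b{\left(u,p \right)} = -3 + 6 \left(- p + p\right) = -3 + 6 \cdot 0 = -3 + 0 = -3$)
$L{\left(X,Z \right)} = 12$ ($L{\left(X,Z \right)} = 24 + 4 \left(-3\right) = 24 - 12 = 12$)
$O{\left(k,W \right)} = - 2 k$
$K{\left(s \right)} = \frac{29}{3}$ ($K{\left(s \right)} = \frac{116}{12} = 116 \cdot \frac{1}{12} = \frac{29}{3}$)
$K{\left(O{\left(2,1 \right)} \right)} - 34110 = \frac{29}{3} - 34110 = - \frac{102301}{3}$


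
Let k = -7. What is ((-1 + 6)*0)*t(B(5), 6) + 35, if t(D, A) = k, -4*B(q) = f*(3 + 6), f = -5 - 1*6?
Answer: 35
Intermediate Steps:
f = -11 (f = -5 - 6 = -11)
B(q) = 99/4 (B(q) = -(-11)*(3 + 6)/4 = -(-11)*9/4 = -¼*(-99) = 99/4)
t(D, A) = -7
((-1 + 6)*0)*t(B(5), 6) + 35 = ((-1 + 6)*0)*(-7) + 35 = (5*0)*(-7) + 35 = 0*(-7) + 35 = 0 + 35 = 35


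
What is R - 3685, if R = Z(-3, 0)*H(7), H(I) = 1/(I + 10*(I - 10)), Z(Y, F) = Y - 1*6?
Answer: -84746/23 ≈ -3684.6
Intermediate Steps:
Z(Y, F) = -6 + Y (Z(Y, F) = Y - 6 = -6 + Y)
H(I) = 1/(-100 + 11*I) (H(I) = 1/(I + 10*(-10 + I)) = 1/(I + (-100 + 10*I)) = 1/(-100 + 11*I))
R = 9/23 (R = (-6 - 3)/(-100 + 11*7) = -9/(-100 + 77) = -9/(-23) = -9*(-1/23) = 9/23 ≈ 0.39130)
R - 3685 = 9/23 - 3685 = -84746/23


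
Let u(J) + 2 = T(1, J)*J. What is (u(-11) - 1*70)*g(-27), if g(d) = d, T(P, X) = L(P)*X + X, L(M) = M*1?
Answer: -4590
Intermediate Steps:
L(M) = M
T(P, X) = X + P*X (T(P, X) = P*X + X = X + P*X)
u(J) = -2 + 2*J**2 (u(J) = -2 + (J*(1 + 1))*J = -2 + (J*2)*J = -2 + (2*J)*J = -2 + 2*J**2)
(u(-11) - 1*70)*g(-27) = ((-2 + 2*(-11)**2) - 1*70)*(-27) = ((-2 + 2*121) - 70)*(-27) = ((-2 + 242) - 70)*(-27) = (240 - 70)*(-27) = 170*(-27) = -4590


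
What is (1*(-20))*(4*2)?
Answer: -160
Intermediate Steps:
(1*(-20))*(4*2) = -20*8 = -160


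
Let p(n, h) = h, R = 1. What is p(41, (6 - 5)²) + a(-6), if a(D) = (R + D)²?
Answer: 26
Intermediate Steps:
a(D) = (1 + D)²
p(41, (6 - 5)²) + a(-6) = (6 - 5)² + (1 - 6)² = 1² + (-5)² = 1 + 25 = 26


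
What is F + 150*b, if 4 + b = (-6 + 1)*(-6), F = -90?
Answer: 3810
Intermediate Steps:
b = 26 (b = -4 + (-6 + 1)*(-6) = -4 - 5*(-6) = -4 + 30 = 26)
F + 150*b = -90 + 150*26 = -90 + 3900 = 3810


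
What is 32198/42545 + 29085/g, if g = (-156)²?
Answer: 673663951/345125040 ≈ 1.9519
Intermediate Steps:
g = 24336
32198/42545 + 29085/g = 32198/42545 + 29085/24336 = 32198*(1/42545) + 29085*(1/24336) = 32198/42545 + 9695/8112 = 673663951/345125040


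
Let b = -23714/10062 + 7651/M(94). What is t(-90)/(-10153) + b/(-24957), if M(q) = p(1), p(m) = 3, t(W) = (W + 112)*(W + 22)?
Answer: 403397054/8914665357 ≈ 0.045251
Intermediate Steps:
t(W) = (22 + W)*(112 + W) (t(W) = (112 + W)*(22 + W) = (22 + W)*(112 + W))
M(q) = 3
b = 12818870/5031 (b = -23714/10062 + 7651/3 = -23714*1/10062 + 7651*(1/3) = -11857/5031 + 7651/3 = 12818870/5031 ≈ 2548.0)
t(-90)/(-10153) + b/(-24957) = (2464 + (-90)**2 + 134*(-90))/(-10153) + (12818870/5031)/(-24957) = (2464 + 8100 - 12060)*(-1/10153) + (12818870/5031)*(-1/24957) = -1496*(-1/10153) - 12818870/125558667 = 136/923 - 12818870/125558667 = 403397054/8914665357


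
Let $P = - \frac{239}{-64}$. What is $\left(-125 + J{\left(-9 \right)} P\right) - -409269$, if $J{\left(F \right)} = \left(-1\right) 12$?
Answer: $\frac{6545587}{16} \approx 4.091 \cdot 10^{5}$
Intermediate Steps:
$J{\left(F \right)} = -12$
$P = \frac{239}{64}$ ($P = \left(-239\right) \left(- \frac{1}{64}\right) = \frac{239}{64} \approx 3.7344$)
$\left(-125 + J{\left(-9 \right)} P\right) - -409269 = \left(-125 - \frac{717}{16}\right) - -409269 = \left(-125 - \frac{717}{16}\right) + 409269 = - \frac{2717}{16} + 409269 = \frac{6545587}{16}$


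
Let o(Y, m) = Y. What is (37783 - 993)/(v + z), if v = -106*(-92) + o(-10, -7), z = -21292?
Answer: -3679/1155 ≈ -3.1853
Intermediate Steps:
v = 9742 (v = -106*(-92) - 10 = 9752 - 10 = 9742)
(37783 - 993)/(v + z) = (37783 - 993)/(9742 - 21292) = 36790/(-11550) = 36790*(-1/11550) = -3679/1155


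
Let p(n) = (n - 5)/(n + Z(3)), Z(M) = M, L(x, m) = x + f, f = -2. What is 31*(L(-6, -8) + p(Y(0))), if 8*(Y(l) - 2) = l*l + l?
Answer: -1333/5 ≈ -266.60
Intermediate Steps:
L(x, m) = -2 + x (L(x, m) = x - 2 = -2 + x)
Y(l) = 2 + l/8 + l²/8 (Y(l) = 2 + (l*l + l)/8 = 2 + (l² + l)/8 = 2 + (l + l²)/8 = 2 + (l/8 + l²/8) = 2 + l/8 + l²/8)
p(n) = (-5 + n)/(3 + n) (p(n) = (n - 5)/(n + 3) = (-5 + n)/(3 + n))
31*(L(-6, -8) + p(Y(0))) = 31*((-2 - 6) + (-5 + (2 + (⅛)*0 + (⅛)*0²))/(3 + (2 + (⅛)*0 + (⅛)*0²))) = 31*(-8 + (-5 + (2 + 0 + (⅛)*0))/(3 + (2 + 0 + (⅛)*0))) = 31*(-8 + (-5 + (2 + 0 + 0))/(3 + (2 + 0 + 0))) = 31*(-8 + (-5 + 2)/(3 + 2)) = 31*(-8 - 3/5) = 31*(-8 + (⅕)*(-3)) = 31*(-8 - ⅗) = 31*(-43/5) = -1333/5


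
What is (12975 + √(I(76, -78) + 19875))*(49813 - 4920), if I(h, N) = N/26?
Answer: 582486675 + 538716*√138 ≈ 5.8882e+8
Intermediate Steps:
I(h, N) = N/26 (I(h, N) = N*(1/26) = N/26)
(12975 + √(I(76, -78) + 19875))*(49813 - 4920) = (12975 + √((1/26)*(-78) + 19875))*(49813 - 4920) = (12975 + √(-3 + 19875))*44893 = (12975 + √19872)*44893 = (12975 + 12*√138)*44893 = 582486675 + 538716*√138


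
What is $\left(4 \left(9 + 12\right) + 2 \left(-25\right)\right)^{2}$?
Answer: $1156$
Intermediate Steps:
$\left(4 \left(9 + 12\right) + 2 \left(-25\right)\right)^{2} = \left(4 \cdot 21 - 50\right)^{2} = \left(84 - 50\right)^{2} = 34^{2} = 1156$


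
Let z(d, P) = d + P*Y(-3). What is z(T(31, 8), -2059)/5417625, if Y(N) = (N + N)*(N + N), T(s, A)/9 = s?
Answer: -4923/361175 ≈ -0.013631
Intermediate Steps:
T(s, A) = 9*s
Y(N) = 4*N² (Y(N) = (2*N)*(2*N) = 4*N²)
z(d, P) = d + 36*P (z(d, P) = d + P*(4*(-3)²) = d + P*(4*9) = d + P*36 = d + 36*P)
z(T(31, 8), -2059)/5417625 = (9*31 + 36*(-2059))/5417625 = (279 - 74124)*(1/5417625) = -73845*1/5417625 = -4923/361175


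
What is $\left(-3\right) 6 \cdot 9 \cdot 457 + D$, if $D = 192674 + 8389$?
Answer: $127029$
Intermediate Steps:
$D = 201063$
$\left(-3\right) 6 \cdot 9 \cdot 457 + D = \left(-3\right) 6 \cdot 9 \cdot 457 + 201063 = \left(-18\right) 9 \cdot 457 + 201063 = \left(-162\right) 457 + 201063 = -74034 + 201063 = 127029$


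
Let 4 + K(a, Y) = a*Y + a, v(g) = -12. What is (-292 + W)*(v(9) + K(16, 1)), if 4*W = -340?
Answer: -6032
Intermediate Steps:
K(a, Y) = -4 + a + Y*a (K(a, Y) = -4 + (a*Y + a) = -4 + (Y*a + a) = -4 + (a + Y*a) = -4 + a + Y*a)
W = -85 (W = (1/4)*(-340) = -85)
(-292 + W)*(v(9) + K(16, 1)) = (-292 - 85)*(-12 + (-4 + 16 + 1*16)) = -377*(-12 + (-4 + 16 + 16)) = -377*(-12 + 28) = -377*16 = -6032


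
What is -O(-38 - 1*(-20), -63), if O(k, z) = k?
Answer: 18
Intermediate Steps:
-O(-38 - 1*(-20), -63) = -(-38 - 1*(-20)) = -(-38 + 20) = -1*(-18) = 18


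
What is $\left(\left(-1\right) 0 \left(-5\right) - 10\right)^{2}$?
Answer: $100$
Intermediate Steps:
$\left(\left(-1\right) 0 \left(-5\right) - 10\right)^{2} = \left(0 \left(-5\right) - 10\right)^{2} = \left(0 - 10\right)^{2} = \left(-10\right)^{2} = 100$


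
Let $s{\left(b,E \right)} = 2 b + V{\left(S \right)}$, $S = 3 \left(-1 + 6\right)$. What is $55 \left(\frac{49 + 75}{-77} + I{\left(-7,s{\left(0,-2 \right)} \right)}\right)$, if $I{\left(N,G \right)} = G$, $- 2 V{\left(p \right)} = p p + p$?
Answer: $- \frac{46820}{7} \approx -6688.6$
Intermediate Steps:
$S = 15$ ($S = 3 \cdot 5 = 15$)
$V{\left(p \right)} = - \frac{p}{2} - \frac{p^{2}}{2}$ ($V{\left(p \right)} = - \frac{p p + p}{2} = - \frac{p^{2} + p}{2} = - \frac{p + p^{2}}{2} = - \frac{p}{2} - \frac{p^{2}}{2}$)
$s{\left(b,E \right)} = -120 + 2 b$ ($s{\left(b,E \right)} = 2 b - \frac{15 \left(1 + 15\right)}{2} = 2 b - \frac{15}{2} \cdot 16 = 2 b - 120 = -120 + 2 b$)
$55 \left(\frac{49 + 75}{-77} + I{\left(-7,s{\left(0,-2 \right)} \right)}\right) = 55 \left(\frac{49 + 75}{-77} + \left(-120 + 2 \cdot 0\right)\right) = 55 \left(124 \left(- \frac{1}{77}\right) + \left(-120 + 0\right)\right) = 55 \left(- \frac{124}{77} - 120\right) = 55 \left(- \frac{9364}{77}\right) = - \frac{46820}{7}$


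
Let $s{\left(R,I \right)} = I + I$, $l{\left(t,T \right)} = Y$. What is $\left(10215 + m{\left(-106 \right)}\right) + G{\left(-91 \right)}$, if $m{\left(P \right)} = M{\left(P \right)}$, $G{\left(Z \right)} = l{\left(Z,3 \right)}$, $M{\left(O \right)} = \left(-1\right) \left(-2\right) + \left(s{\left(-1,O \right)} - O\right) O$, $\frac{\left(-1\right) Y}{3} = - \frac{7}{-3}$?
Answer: $21446$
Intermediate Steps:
$Y = -7$ ($Y = - 3 \left(- \frac{7}{-3}\right) = - 3 \left(\left(-7\right) \left(- \frac{1}{3}\right)\right) = \left(-3\right) \frac{7}{3} = -7$)
$l{\left(t,T \right)} = -7$
$s{\left(R,I \right)} = 2 I$
$M{\left(O \right)} = 2 + O^{2}$ ($M{\left(O \right)} = \left(-1\right) \left(-2\right) + \left(2 O - O\right) O = 2 + O O = 2 + O^{2}$)
$G{\left(Z \right)} = -7$
$m{\left(P \right)} = 2 + P^{2}$
$\left(10215 + m{\left(-106 \right)}\right) + G{\left(-91 \right)} = \left(10215 + \left(2 + \left(-106\right)^{2}\right)\right) - 7 = \left(10215 + \left(2 + 11236\right)\right) - 7 = \left(10215 + 11238\right) - 7 = 21453 - 7 = 21446$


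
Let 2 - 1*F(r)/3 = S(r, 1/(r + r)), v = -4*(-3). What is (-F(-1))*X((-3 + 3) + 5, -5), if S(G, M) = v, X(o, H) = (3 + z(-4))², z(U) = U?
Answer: 30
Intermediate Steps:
v = 12
X(o, H) = 1 (X(o, H) = (3 - 4)² = (-1)² = 1)
S(G, M) = 12
F(r) = -30 (F(r) = 6 - 3*12 = 6 - 36 = -30)
(-F(-1))*X((-3 + 3) + 5, -5) = -1*(-30)*1 = 30*1 = 30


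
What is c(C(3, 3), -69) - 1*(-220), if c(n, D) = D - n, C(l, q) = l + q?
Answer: 145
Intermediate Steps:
c(C(3, 3), -69) - 1*(-220) = (-69 - (3 + 3)) - 1*(-220) = (-69 - 1*6) + 220 = (-69 - 6) + 220 = -75 + 220 = 145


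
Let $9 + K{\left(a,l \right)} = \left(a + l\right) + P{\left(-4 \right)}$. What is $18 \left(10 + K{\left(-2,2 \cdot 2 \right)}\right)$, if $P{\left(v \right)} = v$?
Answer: $-18$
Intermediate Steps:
$K{\left(a,l \right)} = -13 + a + l$ ($K{\left(a,l \right)} = -9 - \left(4 - a - l\right) = -9 + \left(-4 + a + l\right) = -13 + a + l$)
$18 \left(10 + K{\left(-2,2 \cdot 2 \right)}\right) = 18 \left(10 - 11\right) = 18 \left(-1\right) = -18$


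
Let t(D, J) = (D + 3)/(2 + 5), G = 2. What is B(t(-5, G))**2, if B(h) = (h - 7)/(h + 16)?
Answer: 2601/12100 ≈ 0.21496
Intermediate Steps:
t(D, J) = 3/7 + D/7 (t(D, J) = (3 + D)/7 = (3 + D)*(1/7) = 3/7 + D/7)
B(h) = (-7 + h)/(16 + h)
B(t(-5, G))**2 = ((-7 + (3/7 + (1/7)*(-5)))/(16 + (3/7 + (1/7)*(-5))))**2 = ((-7 + (3/7 - 5/7))/(16 + (3/7 - 5/7)))**2 = ((-7 - 2/7)/(16 - 2/7))**2 = (-51/7/(110/7))**2 = ((7/110)*(-51/7))**2 = (-51/110)**2 = 2601/12100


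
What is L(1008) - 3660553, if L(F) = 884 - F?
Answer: -3660677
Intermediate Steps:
L(1008) - 3660553 = (884 - 1*1008) - 3660553 = (884 - 1008) - 3660553 = -124 - 3660553 = -3660677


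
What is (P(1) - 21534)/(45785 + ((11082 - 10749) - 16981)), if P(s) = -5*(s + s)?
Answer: -21544/29137 ≈ -0.73940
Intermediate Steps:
P(s) = -10*s
(P(1) - 21534)/(45785 + ((11082 - 10749) - 16981)) = (-10*1 - 21534)/(45785 + ((11082 - 10749) - 16981)) = (-10 - 21534)/(45785 + (333 - 16981)) = -21544/(45785 - 16648) = -21544/29137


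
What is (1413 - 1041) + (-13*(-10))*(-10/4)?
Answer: 47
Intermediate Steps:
(1413 - 1041) + (-13*(-10))*(-10/4) = 372 + 130*(-10*¼) = 372 + 130*(-5/2) = 372 - 325 = 47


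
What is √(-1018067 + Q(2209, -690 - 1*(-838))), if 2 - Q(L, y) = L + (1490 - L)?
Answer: I*√1019555 ≈ 1009.7*I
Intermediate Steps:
Q(L, y) = -1488 (Q(L, y) = 2 - (L + (1490 - L)) = 2 - 1*1490 = 2 - 1490 = -1488)
√(-1018067 + Q(2209, -690 - 1*(-838))) = √(-1018067 - 1488) = √(-1019555) = I*√1019555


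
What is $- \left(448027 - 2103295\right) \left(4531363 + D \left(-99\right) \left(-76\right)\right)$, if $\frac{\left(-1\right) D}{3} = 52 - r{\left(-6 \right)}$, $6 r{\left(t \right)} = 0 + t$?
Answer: $5520396577596$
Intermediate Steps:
$r{\left(t \right)} = \frac{t}{6}$ ($r{\left(t \right)} = \frac{0 + t}{6} = \frac{t}{6}$)
$D = -159$ ($D = - 3 \left(52 - \frac{1}{6} \left(-6\right)\right) = - 3 \left(52 - -1\right) = - 3 \left(52 + 1\right) = \left(-3\right) 53 = -159$)
$- \left(448027 - 2103295\right) \left(4531363 + D \left(-99\right) \left(-76\right)\right) = - \left(448027 - 2103295\right) \left(4531363 + \left(-159\right) \left(-99\right) \left(-76\right)\right) = - \left(448027 - 2103295\right) \left(4531363 + 15741 \left(-76\right)\right) = - \left(-1655268\right) \left(4531363 - 1196316\right) = - \left(-1655268\right) 3335047 = \left(-1\right) \left(-5520396577596\right) = 5520396577596$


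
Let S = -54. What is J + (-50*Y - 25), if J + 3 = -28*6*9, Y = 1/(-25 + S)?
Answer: -121610/79 ≈ -1539.4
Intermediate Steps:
Y = -1/79 (Y = 1/(-25 - 54) = 1/(-79) = -1/79 ≈ -0.012658)
J = -1515 (J = -3 - 28*6*9 = -3 - 168*9 = -3 - 1512 = -1515)
J + (-50*Y - 25) = -1515 + (-50*(-1/79) - 25) = -1515 + (50/79 - 25) = -1515 - 1925/79 = -121610/79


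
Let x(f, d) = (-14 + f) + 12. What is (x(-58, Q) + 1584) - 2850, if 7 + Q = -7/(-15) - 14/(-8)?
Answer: -1326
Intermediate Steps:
Q = -287/60 (Q = -7 + (-7/(-15) - 14/(-8)) = -7 + (-7*(-1/15) - 14*(-1/8)) = -7 + (7/15 + 7/4) = -7 + 133/60 = -287/60 ≈ -4.7833)
x(f, d) = -2 + f
(x(-58, Q) + 1584) - 2850 = ((-2 - 58) + 1584) - 2850 = (-60 + 1584) - 2850 = 1524 - 2850 = -1326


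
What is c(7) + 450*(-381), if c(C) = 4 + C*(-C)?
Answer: -171495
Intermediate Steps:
c(C) = 4 - C**2
c(7) + 450*(-381) = (4 - 1*7**2) + 450*(-381) = (4 - 1*49) - 171450 = (4 - 49) - 171450 = -45 - 171450 = -171495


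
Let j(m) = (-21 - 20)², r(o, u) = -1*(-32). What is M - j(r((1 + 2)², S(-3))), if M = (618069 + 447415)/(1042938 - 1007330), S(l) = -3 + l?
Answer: -14697891/8902 ≈ -1651.1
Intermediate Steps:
r(o, u) = 32
j(m) = 1681 (j(m) = (-41)² = 1681)
M = 266371/8902 (M = 1065484/35608 = 1065484*(1/35608) = 266371/8902 ≈ 29.923)
M - j(r((1 + 2)², S(-3))) = 266371/8902 - 1*1681 = 266371/8902 - 1681 = -14697891/8902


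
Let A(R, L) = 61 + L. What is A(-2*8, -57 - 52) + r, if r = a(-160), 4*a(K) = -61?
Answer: -253/4 ≈ -63.250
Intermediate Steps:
a(K) = -61/4 (a(K) = (1/4)*(-61) = -61/4)
r = -61/4 ≈ -15.250
A(-2*8, -57 - 52) + r = (61 + (-57 - 52)) - 61/4 = (61 - 109) - 61/4 = -48 - 61/4 = -253/4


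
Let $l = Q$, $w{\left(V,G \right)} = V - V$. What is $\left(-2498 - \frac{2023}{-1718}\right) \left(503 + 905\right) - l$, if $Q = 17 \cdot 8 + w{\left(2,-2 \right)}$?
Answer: $- \frac{3019953688}{859} \approx -3.5157 \cdot 10^{6}$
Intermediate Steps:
$w{\left(V,G \right)} = 0$
$Q = 136$ ($Q = 17 \cdot 8 + 0 = 136 + 0 = 136$)
$l = 136$
$\left(-2498 - \frac{2023}{-1718}\right) \left(503 + 905\right) - l = \left(-2498 - \frac{2023}{-1718}\right) \left(503 + 905\right) - 136 = \left(-2498 - - \frac{2023}{1718}\right) 1408 - 136 = \left(-2498 + \frac{2023}{1718}\right) 1408 - 136 = \left(- \frac{4289541}{1718}\right) 1408 - 136 = - \frac{3019836864}{859} - 136 = - \frac{3019953688}{859}$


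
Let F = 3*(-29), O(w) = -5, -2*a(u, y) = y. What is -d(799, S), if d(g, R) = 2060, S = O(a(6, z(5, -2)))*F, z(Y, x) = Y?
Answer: -2060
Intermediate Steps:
a(u, y) = -y/2
F = -87
S = 435 (S = -5*(-87) = 435)
-d(799, S) = -1*2060 = -2060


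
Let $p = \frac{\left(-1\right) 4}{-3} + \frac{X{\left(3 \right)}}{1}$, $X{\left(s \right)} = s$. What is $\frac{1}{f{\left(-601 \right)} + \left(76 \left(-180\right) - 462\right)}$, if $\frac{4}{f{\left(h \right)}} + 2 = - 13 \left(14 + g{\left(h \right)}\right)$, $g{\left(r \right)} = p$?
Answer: $- \frac{721}{10196394} \approx -7.0711 \cdot 10^{-5}$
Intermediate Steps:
$p = \frac{13}{3}$ ($p = \frac{\left(-1\right) 4}{-3} + \frac{3}{1} = \left(-4\right) \left(- \frac{1}{3}\right) + 3 \cdot 1 = \frac{4}{3} + 3 = \frac{13}{3} \approx 4.3333$)
$g{\left(r \right)} = \frac{13}{3}$
$f{\left(h \right)} = - \frac{12}{721}$ ($f{\left(h \right)} = \frac{4}{-2 - 13 \left(14 + \frac{13}{3}\right)} = \frac{4}{-2 - \frac{715}{3}} = \frac{4}{- \frac{721}{3}} = 4 \left(- \frac{3}{721}\right) = - \frac{12}{721}$)
$\frac{1}{f{\left(-601 \right)} + \left(76 \left(-180\right) - 462\right)} = \frac{1}{- \frac{12}{721} + \left(76 \left(-180\right) - 462\right)} = \frac{1}{- \frac{12}{721} - 14142} = \frac{1}{- \frac{10196394}{721}} = - \frac{721}{10196394}$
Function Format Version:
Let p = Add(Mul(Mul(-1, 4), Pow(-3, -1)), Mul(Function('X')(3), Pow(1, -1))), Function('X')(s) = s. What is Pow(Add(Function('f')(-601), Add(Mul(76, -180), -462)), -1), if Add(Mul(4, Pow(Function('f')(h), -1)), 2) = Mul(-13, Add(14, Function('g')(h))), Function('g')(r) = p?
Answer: Rational(-721, 10196394) ≈ -7.0711e-5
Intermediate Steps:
p = Rational(13, 3) (p = Add(Mul(Mul(-1, 4), Pow(-3, -1)), Mul(3, Pow(1, -1))) = Add(Mul(-4, Rational(-1, 3)), Mul(3, 1)) = Add(Rational(4, 3), 3) = Rational(13, 3) ≈ 4.3333)
Function('g')(r) = Rational(13, 3)
Function('f')(h) = Rational(-12, 721) (Function('f')(h) = Mul(4, Pow(Add(-2, Mul(-13, Add(14, Rational(13, 3)))), -1)) = Mul(4, Pow(Add(-2, Mul(-13, Rational(55, 3))), -1)) = Mul(4, Pow(Add(-2, Rational(-715, 3)), -1)) = Mul(4, Pow(Rational(-721, 3), -1)) = Mul(4, Rational(-3, 721)) = Rational(-12, 721))
Pow(Add(Function('f')(-601), Add(Mul(76, -180), -462)), -1) = Pow(Add(Rational(-12, 721), Add(Mul(76, -180), -462)), -1) = Pow(Add(Rational(-12, 721), Add(-13680, -462)), -1) = Pow(Add(Rational(-12, 721), -14142), -1) = Pow(Rational(-10196394, 721), -1) = Rational(-721, 10196394)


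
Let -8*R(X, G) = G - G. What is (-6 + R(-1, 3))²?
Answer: 36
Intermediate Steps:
R(X, G) = 0 (R(X, G) = -(G - G)/8 = -⅛*0 = 0)
(-6 + R(-1, 3))² = (-6 + 0)² = (-6)² = 36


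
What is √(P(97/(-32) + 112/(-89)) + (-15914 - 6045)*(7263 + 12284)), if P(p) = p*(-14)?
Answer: 7*I*√1110187995113/356 ≈ 20718.0*I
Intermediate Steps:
P(p) = -14*p
√(P(97/(-32) + 112/(-89)) + (-15914 - 6045)*(7263 + 12284)) = √(-14*(97/(-32) + 112/(-89)) + (-15914 - 6045)*(7263 + 12284)) = √(-14*(97*(-1/32) + 112*(-1/89)) - 21959*19547) = √(-14*(-97/32 - 112/89) - 429232573) = √(-14*(-12217/2848) - 429232573) = √(85519/1424 - 429232573) = √(-611227098433/1424) = 7*I*√1110187995113/356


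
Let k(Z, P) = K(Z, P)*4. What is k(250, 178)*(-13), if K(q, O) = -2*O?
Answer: 18512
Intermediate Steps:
k(Z, P) = -8*P (k(Z, P) = -2*P*4 = -8*P)
k(250, 178)*(-13) = -8*178*(-13) = -1424*(-13) = 18512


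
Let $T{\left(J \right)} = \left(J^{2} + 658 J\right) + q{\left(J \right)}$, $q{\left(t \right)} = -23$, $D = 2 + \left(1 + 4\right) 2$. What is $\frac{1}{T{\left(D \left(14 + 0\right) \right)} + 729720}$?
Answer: $\frac{1}{868465} \approx 1.1515 \cdot 10^{-6}$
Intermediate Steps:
$D = 12$ ($D = 2 + 5 \cdot 2 = 2 + 10 = 12$)
$T{\left(J \right)} = -23 + J^{2} + 658 J$ ($T{\left(J \right)} = \left(J^{2} + 658 J\right) - 23 = -23 + J^{2} + 658 J$)
$\frac{1}{T{\left(D \left(14 + 0\right) \right)} + 729720} = \frac{1}{\left(-23 + \left(12 \left(14 + 0\right)\right)^{2} + 658 \cdot 12 \left(14 + 0\right)\right) + 729720} = \frac{1}{\left(-23 + \left(12 \cdot 14\right)^{2} + 658 \cdot 12 \cdot 14\right) + 729720} = \frac{1}{\left(-23 + 168^{2} + 658 \cdot 168\right) + 729720} = \frac{1}{\left(-23 + 28224 + 110544\right) + 729720} = \frac{1}{138745 + 729720} = \frac{1}{868465}$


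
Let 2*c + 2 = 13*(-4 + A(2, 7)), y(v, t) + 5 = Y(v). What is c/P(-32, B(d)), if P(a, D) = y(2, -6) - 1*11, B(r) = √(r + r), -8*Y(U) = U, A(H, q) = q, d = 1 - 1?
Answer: -74/65 ≈ -1.1385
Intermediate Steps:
d = 0
Y(U) = -U/8
y(v, t) = -5 - v/8
B(r) = √2*√r (B(r) = √(2*r) = √2*√r)
c = 37/2 (c = -1 + (13*(-4 + 7))/2 = -1 + (13*3)/2 = -1 + (½)*39 = -1 + 39/2 = 37/2 ≈ 18.500)
P(a, D) = -65/4 (P(a, D) = (-5 - ⅛*2) - 1*11 = (-5 - ¼) - 11 = -21/4 - 11 = -65/4)
c/P(-32, B(d)) = 37/(2*(-65/4)) = (37/2)*(-4/65) = -74/65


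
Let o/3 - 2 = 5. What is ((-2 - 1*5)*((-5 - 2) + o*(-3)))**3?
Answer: 117649000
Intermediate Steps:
o = 21 (o = 6 + 3*5 = 6 + 15 = 21)
((-2 - 1*5)*((-5 - 2) + o*(-3)))**3 = ((-2 - 1*5)*((-5 - 2) + 21*(-3)))**3 = ((-2 - 5)*(-7 - 63))**3 = (-7*(-70))**3 = 490**3 = 117649000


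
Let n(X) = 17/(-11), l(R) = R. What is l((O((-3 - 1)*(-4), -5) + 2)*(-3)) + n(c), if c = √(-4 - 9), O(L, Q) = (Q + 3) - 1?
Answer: 16/11 ≈ 1.4545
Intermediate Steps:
O(L, Q) = 2 + Q (O(L, Q) = (3 + Q) - 1 = 2 + Q)
c = I*√13 (c = √(-13) = I*√13 ≈ 3.6056*I)
n(X) = -17/11 (n(X) = 17*(-1/11) = -17/11)
l((O((-3 - 1)*(-4), -5) + 2)*(-3)) + n(c) = ((2 - 5) + 2)*(-3) - 17/11 = (-3 + 2)*(-3) - 17/11 = -1*(-3) - 17/11 = 3 - 17/11 = 16/11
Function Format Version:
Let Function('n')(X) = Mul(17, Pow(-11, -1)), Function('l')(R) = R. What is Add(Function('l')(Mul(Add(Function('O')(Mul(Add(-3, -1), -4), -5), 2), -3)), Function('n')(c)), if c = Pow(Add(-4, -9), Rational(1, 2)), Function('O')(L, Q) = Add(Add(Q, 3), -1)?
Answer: Rational(16, 11) ≈ 1.4545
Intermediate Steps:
Function('O')(L, Q) = Add(2, Q) (Function('O')(L, Q) = Add(Add(3, Q), -1) = Add(2, Q))
c = Mul(I, Pow(13, Rational(1, 2))) (c = Pow(-13, Rational(1, 2)) = Mul(I, Pow(13, Rational(1, 2))) ≈ Mul(3.6056, I))
Function('n')(X) = Rational(-17, 11) (Function('n')(X) = Mul(17, Rational(-1, 11)) = Rational(-17, 11))
Add(Function('l')(Mul(Add(Function('O')(Mul(Add(-3, -1), -4), -5), 2), -3)), Function('n')(c)) = Add(Mul(Add(Add(2, -5), 2), -3), Rational(-17, 11)) = Add(Mul(Add(-3, 2), -3), Rational(-17, 11)) = Add(Mul(-1, -3), Rational(-17, 11)) = Add(3, Rational(-17, 11)) = Rational(16, 11)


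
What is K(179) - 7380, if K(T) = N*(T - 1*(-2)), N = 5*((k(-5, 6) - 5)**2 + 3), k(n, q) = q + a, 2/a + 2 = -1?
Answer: -41080/9 ≈ -4564.4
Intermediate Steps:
a = -2/3 (a = 2/(-2 - 1) = 2/(-3) = 2*(-1/3) = -2/3 ≈ -0.66667)
k(n, q) = -2/3 + q (k(n, q) = q - 2/3 = -2/3 + q)
N = 140/9 (N = 5*(((-2/3 + 6) - 5)**2 + 3) = 5*((16/3 - 5)**2 + 3) = 5*((1/3)**2 + 3) = 5*(1/9 + 3) = 5*(28/9) = 140/9 ≈ 15.556)
K(T) = 280/9 + 140*T/9 (K(T) = 140*(T - 1*(-2))/9 = 140*(T + 2)/9 = 140*(2 + T)/9 = 280/9 + 140*T/9)
K(179) - 7380 = (280/9 + (140/9)*179) - 7380 = (280/9 + 25060/9) - 7380 = 25340/9 - 7380 = -41080/9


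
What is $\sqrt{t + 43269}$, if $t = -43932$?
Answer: $i \sqrt{663} \approx 25.749 i$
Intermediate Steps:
$\sqrt{t + 43269} = \sqrt{-43932 + 43269} = \sqrt{-663} = i \sqrt{663}$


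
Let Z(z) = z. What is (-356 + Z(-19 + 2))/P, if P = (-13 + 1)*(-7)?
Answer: -373/84 ≈ -4.4405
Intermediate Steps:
P = 84 (P = -12*(-7) = 84)
(-356 + Z(-19 + 2))/P = (-356 + (-19 + 2))/84 = (-356 - 17)*(1/84) = -373*1/84 = -373/84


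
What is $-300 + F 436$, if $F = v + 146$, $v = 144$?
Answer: $126140$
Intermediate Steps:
$F = 290$ ($F = 144 + 146 = 290$)
$-300 + F 436 = -300 + 290 \cdot 436 = -300 + 126440 = 126140$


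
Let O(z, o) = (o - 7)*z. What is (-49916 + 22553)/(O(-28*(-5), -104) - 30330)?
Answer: 9121/15290 ≈ 0.59653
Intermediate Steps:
O(z, o) = z*(-7 + o) (O(z, o) = (-7 + o)*z = z*(-7 + o))
(-49916 + 22553)/(O(-28*(-5), -104) - 30330) = (-49916 + 22553)/((-28*(-5))*(-7 - 104) - 30330) = -27363/(140*(-111) - 30330) = -27363/(-15540 - 30330) = -27363/(-45870) = -27363*(-1/45870) = 9121/15290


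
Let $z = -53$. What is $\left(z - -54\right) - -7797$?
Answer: $7798$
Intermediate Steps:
$\left(z - -54\right) - -7797 = \left(-53 - -54\right) - -7797 = \left(-53 + 54\right) + 7797 = 1 + 7797 = 7798$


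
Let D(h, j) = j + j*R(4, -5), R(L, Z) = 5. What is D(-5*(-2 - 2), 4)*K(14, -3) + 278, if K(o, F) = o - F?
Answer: 686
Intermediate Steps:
D(h, j) = 6*j (D(h, j) = j + j*5 = j + 5*j = 6*j)
D(-5*(-2 - 2), 4)*K(14, -3) + 278 = (6*4)*(14 - 1*(-3)) + 278 = 24*(14 + 3) + 278 = 24*17 + 278 = 408 + 278 = 686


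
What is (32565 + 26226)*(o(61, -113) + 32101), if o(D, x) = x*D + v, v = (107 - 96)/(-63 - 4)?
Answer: 99293589675/67 ≈ 1.4820e+9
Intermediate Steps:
v = -11/67 (v = 11/(-67) = 11*(-1/67) = -11/67 ≈ -0.16418)
o(D, x) = -11/67 + D*x (o(D, x) = x*D - 11/67 = D*x - 11/67 = -11/67 + D*x)
(32565 + 26226)*(o(61, -113) + 32101) = (32565 + 26226)*((-11/67 + 61*(-113)) + 32101) = 58791*((-11/67 - 6893) + 32101) = 58791*(-461842/67 + 32101) = 58791*(1688925/67) = 99293589675/67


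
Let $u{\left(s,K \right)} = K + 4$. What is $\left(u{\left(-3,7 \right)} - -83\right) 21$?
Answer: $1974$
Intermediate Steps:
$u{\left(s,K \right)} = 4 + K$
$\left(u{\left(-3,7 \right)} - -83\right) 21 = \left(\left(4 + 7\right) - -83\right) 21 = \left(11 + 83\right) 21 = 94 \cdot 21 = 1974$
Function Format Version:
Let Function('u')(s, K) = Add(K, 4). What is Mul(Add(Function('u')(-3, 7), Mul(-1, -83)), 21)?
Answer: 1974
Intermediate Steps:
Function('u')(s, K) = Add(4, K)
Mul(Add(Function('u')(-3, 7), Mul(-1, -83)), 21) = Mul(Add(Add(4, 7), Mul(-1, -83)), 21) = Mul(Add(11, 83), 21) = Mul(94, 21) = 1974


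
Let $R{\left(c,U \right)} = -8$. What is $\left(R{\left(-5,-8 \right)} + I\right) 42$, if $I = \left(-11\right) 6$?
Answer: $-3108$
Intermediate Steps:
$I = -66$
$\left(R{\left(-5,-8 \right)} + I\right) 42 = \left(-8 - 66\right) 42 = \left(-74\right) 42 = -3108$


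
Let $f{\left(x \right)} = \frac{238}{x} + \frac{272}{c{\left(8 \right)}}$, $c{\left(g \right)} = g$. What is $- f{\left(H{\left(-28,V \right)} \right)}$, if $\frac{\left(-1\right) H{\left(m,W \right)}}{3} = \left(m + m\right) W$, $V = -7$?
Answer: $- \frac{2839}{84} \approx -33.798$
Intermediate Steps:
$H{\left(m,W \right)} = - 6 W m$ ($H{\left(m,W \right)} = - 3 \left(m + m\right) W = - 3 \cdot 2 m W = - 3 \cdot 2 W m = - 6 W m$)
$f{\left(x \right)} = 34 + \frac{238}{x}$ ($f{\left(x \right)} = \frac{238}{x} + \frac{272}{8} = \frac{238}{x} + 272 \cdot \frac{1}{8} = \frac{238}{x} + 34 = 34 + \frac{238}{x}$)
$- f{\left(H{\left(-28,V \right)} \right)} = - (34 + \frac{238}{\left(-6\right) \left(-7\right) \left(-28\right)}) = - (34 + \frac{238}{-1176}) = - (34 + 238 \left(- \frac{1}{1176}\right)) = - (34 - \frac{17}{84}) = \left(-1\right) \frac{2839}{84} = - \frac{2839}{84}$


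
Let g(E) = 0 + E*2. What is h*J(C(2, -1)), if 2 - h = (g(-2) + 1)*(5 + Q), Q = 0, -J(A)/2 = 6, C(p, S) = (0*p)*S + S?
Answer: -204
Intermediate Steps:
C(p, S) = S (C(p, S) = 0*S + S = 0 + S = S)
J(A) = -12 (J(A) = -2*6 = -12)
g(E) = 2*E (g(E) = 0 + 2*E = 2*E)
h = 17 (h = 2 - (2*(-2) + 1)*(5 + 0) = 2 - (-4 + 1)*5 = 2 - (-3)*5 = 2 - 1*(-15) = 2 + 15 = 17)
h*J(C(2, -1)) = 17*(-12) = -204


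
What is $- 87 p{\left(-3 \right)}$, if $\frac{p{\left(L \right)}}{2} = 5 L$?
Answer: $2610$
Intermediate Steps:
$p{\left(L \right)} = 10 L$ ($p{\left(L \right)} = 2 \cdot 5 L = 10 L$)
$- 87 p{\left(-3 \right)} = - 87 \cdot 10 \left(-3\right) = \left(-87\right) \left(-30\right) = 2610$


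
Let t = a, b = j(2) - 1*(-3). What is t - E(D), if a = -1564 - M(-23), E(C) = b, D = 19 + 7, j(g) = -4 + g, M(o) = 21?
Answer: -1586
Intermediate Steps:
D = 26
b = 1 (b = (-4 + 2) - 1*(-3) = -2 + 3 = 1)
E(C) = 1
a = -1585 (a = -1564 - 1*21 = -1564 - 21 = -1585)
t = -1585
t - E(D) = -1585 - 1*1 = -1585 - 1 = -1586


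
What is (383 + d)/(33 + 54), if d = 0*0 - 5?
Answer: 126/29 ≈ 4.3448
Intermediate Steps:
d = -5 (d = 0 - 5 = -5)
(383 + d)/(33 + 54) = (383 - 5)/(33 + 54) = 378/87 = 378*(1/87) = 126/29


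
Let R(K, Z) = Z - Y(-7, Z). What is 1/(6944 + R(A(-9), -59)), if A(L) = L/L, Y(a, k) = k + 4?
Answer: 1/6940 ≈ 0.00014409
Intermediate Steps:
Y(a, k) = 4 + k
A(L) = 1
R(K, Z) = -4 (R(K, Z) = Z - (4 + Z) = Z + (-4 - Z) = -4)
1/(6944 + R(A(-9), -59)) = 1/(6944 - 4) = 1/6940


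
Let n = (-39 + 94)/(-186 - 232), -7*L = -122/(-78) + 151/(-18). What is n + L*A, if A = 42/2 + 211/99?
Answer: 69080065/3081078 ≈ 22.421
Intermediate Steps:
L = 1597/1638 (L = -(-122/(-78) + 151/(-18))/7 = -(-122*(-1/78) + 151*(-1/18))/7 = -(61/39 - 151/18)/7 = -⅐*(-1597/234) = 1597/1638 ≈ 0.97497)
n = -5/38 (n = 55/(-418) = 55*(-1/418) = -5/38 ≈ -0.13158)
A = 2290/99 (A = 42*(½) + 211*(1/99) = 21 + 211/99 = 2290/99 ≈ 23.131)
n + L*A = -5/38 + (1597/1638)*(2290/99) = -5/38 + 1828565/81081 = 69080065/3081078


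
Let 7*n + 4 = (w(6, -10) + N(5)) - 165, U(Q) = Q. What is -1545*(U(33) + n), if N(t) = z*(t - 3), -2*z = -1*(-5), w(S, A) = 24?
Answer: -125145/7 ≈ -17878.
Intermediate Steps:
z = -5/2 (z = -(-1)*(-5)/2 = -½*5 = -5/2 ≈ -2.5000)
N(t) = 15/2 - 5*t/2 (N(t) = -5*(t - 3)/2 = -5*(-3 + t)/2 = 15/2 - 5*t/2)
n = -150/7 (n = -4/7 + ((24 + (15/2 - 5/2*5)) - 165)/7 = -4/7 + ((24 + (15/2 - 25/2)) - 165)/7 = -4/7 + ((24 - 5) - 165)/7 = -4/7 + (19 - 165)/7 = -4/7 + (⅐)*(-146) = -4/7 - 146/7 = -150/7 ≈ -21.429)
-1545*(U(33) + n) = -1545*(33 - 150/7) = -1545*81/7 = -125145/7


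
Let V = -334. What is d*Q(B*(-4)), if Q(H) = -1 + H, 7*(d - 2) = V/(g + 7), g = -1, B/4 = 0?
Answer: 125/21 ≈ 5.9524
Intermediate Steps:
B = 0 (B = 4*0 = 0)
d = -125/21 (d = 2 + (-334/(-1 + 7))/7 = 2 + (-334/6)/7 = 2 + ((⅙)*(-334))/7 = 2 + (⅐)*(-167/3) = 2 - 167/21 = -125/21 ≈ -5.9524)
d*Q(B*(-4)) = -125*(-1 + 0*(-4))/21 = -125*(-1 + 0)/21 = -125/21*(-1) = 125/21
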